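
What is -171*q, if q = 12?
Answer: -2052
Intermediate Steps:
-171*q = -171*12 = -9*228 = -2052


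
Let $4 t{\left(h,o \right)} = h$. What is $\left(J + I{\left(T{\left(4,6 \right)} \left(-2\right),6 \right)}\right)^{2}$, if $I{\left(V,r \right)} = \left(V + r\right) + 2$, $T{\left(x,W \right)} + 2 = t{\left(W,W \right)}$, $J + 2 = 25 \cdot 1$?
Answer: $1024$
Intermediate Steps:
$J = 23$ ($J = -2 + 25 \cdot 1 = -2 + 25 = 23$)
$t{\left(h,o \right)} = \frac{h}{4}$
$T{\left(x,W \right)} = -2 + \frac{W}{4}$
$I{\left(V,r \right)} = 2 + V + r$
$\left(J + I{\left(T{\left(4,6 \right)} \left(-2\right),6 \right)}\right)^{2} = \left(23 + \left(2 + \left(-2 + \frac{1}{4} \cdot 6\right) \left(-2\right) + 6\right)\right)^{2} = \left(23 + \left(2 + \left(-2 + \frac{3}{2}\right) \left(-2\right) + 6\right)\right)^{2} = \left(23 + \left(2 - -1 + 6\right)\right)^{2} = \left(23 + \left(2 + 1 + 6\right)\right)^{2} = \left(23 + 9\right)^{2} = 32^{2} = 1024$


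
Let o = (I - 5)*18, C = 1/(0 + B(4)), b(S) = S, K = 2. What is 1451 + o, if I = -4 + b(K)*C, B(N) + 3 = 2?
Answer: 1253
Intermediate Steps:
B(N) = -1 (B(N) = -3 + 2 = -1)
C = -1 (C = 1/(0 - 1) = 1/(-1) = -1)
I = -6 (I = -4 + 2*(-1) = -4 - 2 = -6)
o = -198 (o = (-6 - 5)*18 = -11*18 = -198)
1451 + o = 1451 - 198 = 1253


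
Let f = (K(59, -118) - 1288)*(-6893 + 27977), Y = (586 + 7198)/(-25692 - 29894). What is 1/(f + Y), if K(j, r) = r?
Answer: -27793/823898586364 ≈ -3.3733e-8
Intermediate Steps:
Y = -3892/27793 (Y = 7784/(-55586) = 7784*(-1/55586) = -3892/27793 ≈ -0.14004)
f = -29644104 (f = (-118 - 1288)*(-6893 + 27977) = -1406*21084 = -29644104)
1/(f + Y) = 1/(-29644104 - 3892/27793) = 1/(-823898586364/27793) = -27793/823898586364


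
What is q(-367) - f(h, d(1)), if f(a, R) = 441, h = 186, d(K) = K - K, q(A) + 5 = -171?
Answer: -617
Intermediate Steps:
q(A) = -176 (q(A) = -5 - 171 = -176)
d(K) = 0
q(-367) - f(h, d(1)) = -176 - 1*441 = -176 - 441 = -617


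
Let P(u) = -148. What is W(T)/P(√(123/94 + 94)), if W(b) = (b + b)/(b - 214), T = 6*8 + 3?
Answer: 51/12062 ≈ 0.0042282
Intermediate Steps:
T = 51 (T = 48 + 3 = 51)
W(b) = 2*b/(-214 + b) (W(b) = (2*b)/(-214 + b) = 2*b/(-214 + b))
W(T)/P(√(123/94 + 94)) = (2*51/(-214 + 51))/(-148) = (2*51/(-163))*(-1/148) = (2*51*(-1/163))*(-1/148) = -102/163*(-1/148) = 51/12062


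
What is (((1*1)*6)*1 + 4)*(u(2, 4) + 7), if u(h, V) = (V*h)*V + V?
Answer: 430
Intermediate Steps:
u(h, V) = V + h*V**2 (u(h, V) = h*V**2 + V = V + h*V**2)
(((1*1)*6)*1 + 4)*(u(2, 4) + 7) = (((1*1)*6)*1 + 4)*(4*(1 + 4*2) + 7) = ((1*6)*1 + 4)*(4*(1 + 8) + 7) = (6*1 + 4)*(4*9 + 7) = (6 + 4)*(36 + 7) = 10*43 = 430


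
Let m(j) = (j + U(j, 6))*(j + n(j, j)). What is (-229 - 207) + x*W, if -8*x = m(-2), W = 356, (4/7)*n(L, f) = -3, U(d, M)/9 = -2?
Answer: -13777/2 ≈ -6888.5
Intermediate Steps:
U(d, M) = -18 (U(d, M) = 9*(-2) = -18)
n(L, f) = -21/4 (n(L, f) = (7/4)*(-3) = -21/4)
m(j) = (-18 + j)*(-21/4 + j) (m(j) = (j - 18)*(j - 21/4) = (-18 + j)*(-21/4 + j))
x = -145/8 (x = -(189/2 + (-2)² - 93/4*(-2))/8 = -(189/2 + 4 + 93/2)/8 = -⅛*145 = -145/8 ≈ -18.125)
(-229 - 207) + x*W = (-229 - 207) - 145/8*356 = -436 - 12905/2 = -13777/2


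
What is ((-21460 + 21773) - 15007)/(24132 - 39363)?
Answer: 4898/5077 ≈ 0.96474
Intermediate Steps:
((-21460 + 21773) - 15007)/(24132 - 39363) = (313 - 15007)/(-15231) = -14694*(-1/15231) = 4898/5077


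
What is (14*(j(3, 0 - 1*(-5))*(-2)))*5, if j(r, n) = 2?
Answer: -280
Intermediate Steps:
(14*(j(3, 0 - 1*(-5))*(-2)))*5 = (14*(2*(-2)))*5 = (14*(-4))*5 = -56*5 = -280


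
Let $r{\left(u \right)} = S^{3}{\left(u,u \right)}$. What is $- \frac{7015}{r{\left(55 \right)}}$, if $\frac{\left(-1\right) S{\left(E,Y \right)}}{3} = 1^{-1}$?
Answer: $\frac{7015}{27} \approx 259.81$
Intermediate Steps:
$S{\left(E,Y \right)} = -3$ ($S{\left(E,Y \right)} = - \frac{3}{1} = \left(-3\right) 1 = -3$)
$r{\left(u \right)} = -27$ ($r{\left(u \right)} = \left(-3\right)^{3} = -27$)
$- \frac{7015}{r{\left(55 \right)}} = - \frac{7015}{-27} = \left(-7015\right) \left(- \frac{1}{27}\right) = \frac{7015}{27}$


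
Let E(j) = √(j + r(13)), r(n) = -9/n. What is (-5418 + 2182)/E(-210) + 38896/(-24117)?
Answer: -38896/24117 + 3236*I*√35607/2739 ≈ -1.6128 + 222.94*I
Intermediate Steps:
E(j) = √(-9/13 + j) (E(j) = √(j - 9/13) = √(-9/13 + j))
(-5418 + 2182)/E(-210) + 38896/(-24117) = (-5418 + 2182)/((√(-117 + 169*(-210))/13)) + 38896/(-24117) = -3236*13/√(-117 - 35490) + 38896*(-1/24117) = -3236*(-I*√35607/2739) - 38896/24117 = -(-3236)*I*√35607/2739 - 38896/24117 = 3236*I*√35607/2739 - 38896/24117 = -38896/24117 + 3236*I*√35607/2739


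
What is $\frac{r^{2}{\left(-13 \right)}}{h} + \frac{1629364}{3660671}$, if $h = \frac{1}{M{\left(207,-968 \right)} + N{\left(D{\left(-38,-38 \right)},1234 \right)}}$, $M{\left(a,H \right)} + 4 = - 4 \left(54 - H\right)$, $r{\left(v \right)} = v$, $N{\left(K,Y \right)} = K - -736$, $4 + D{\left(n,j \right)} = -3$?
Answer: $- \frac{2080529751473}{3660671} \approx -5.6835 \cdot 10^{5}$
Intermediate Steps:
$D{\left(n,j \right)} = -7$ ($D{\left(n,j \right)} = -4 - 3 = -7$)
$N{\left(K,Y \right)} = 736 + K$ ($N{\left(K,Y \right)} = K + 736 = 736 + K$)
$M{\left(a,H \right)} = -220 + 4 H$ ($M{\left(a,H \right)} = -4 - 4 \left(54 - H\right) = -4 + \left(-216 + 4 H\right) = -220 + 4 H$)
$h = - \frac{1}{3363}$ ($h = \frac{1}{\left(-220 + 4 \left(-968\right)\right) + \left(736 - 7\right)} = \frac{1}{\left(-220 - 3872\right) + 729} = \frac{1}{-4092 + 729} = \frac{1}{-3363} = - \frac{1}{3363} \approx -0.00029735$)
$\frac{r^{2}{\left(-13 \right)}}{h} + \frac{1629364}{3660671} = \frac{\left(-13\right)^{2}}{- \frac{1}{3363}} + \frac{1629364}{3660671} = 169 \left(-3363\right) + 1629364 \cdot \frac{1}{3660671} = -568347 + \frac{1629364}{3660671} = - \frac{2080529751473}{3660671}$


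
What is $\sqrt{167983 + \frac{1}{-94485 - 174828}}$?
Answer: $\frac{7 \sqrt{248647380595086}}{269313} \approx 409.86$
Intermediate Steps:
$\sqrt{167983 + \frac{1}{-94485 - 174828}} = \sqrt{167983 + \frac{1}{-269313}} = \sqrt{167983 - \frac{1}{269313}} = \sqrt{\frac{45240005678}{269313}} = \frac{7 \sqrt{248647380595086}}{269313}$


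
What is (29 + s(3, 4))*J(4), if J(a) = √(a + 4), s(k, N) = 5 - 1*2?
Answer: 64*√2 ≈ 90.510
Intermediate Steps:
s(k, N) = 3 (s(k, N) = 5 - 2 = 3)
J(a) = √(4 + a)
(29 + s(3, 4))*J(4) = (29 + 3)*√(4 + 4) = 32*√8 = 32*(2*√2) = 64*√2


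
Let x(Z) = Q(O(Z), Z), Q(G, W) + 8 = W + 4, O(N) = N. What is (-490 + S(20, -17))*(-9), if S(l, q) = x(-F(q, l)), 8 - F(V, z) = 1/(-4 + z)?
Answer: 72279/16 ≈ 4517.4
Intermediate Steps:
F(V, z) = 8 - 1/(-4 + z)
Q(G, W) = -4 + W (Q(G, W) = -8 + (W + 4) = -8 + (4 + W) = -4 + W)
x(Z) = -4 + Z
S(l, q) = -4 - (-33 + 8*l)/(-4 + l)
(-490 + S(20, -17))*(-9) = (-490 + (49 - 12*20)/(-4 + 20))*(-9) = (-490 + (49 - 240)/16)*(-9) = (-490 + (1/16)*(-191))*(-9) = (-490 - 191/16)*(-9) = -8031/16*(-9) = 72279/16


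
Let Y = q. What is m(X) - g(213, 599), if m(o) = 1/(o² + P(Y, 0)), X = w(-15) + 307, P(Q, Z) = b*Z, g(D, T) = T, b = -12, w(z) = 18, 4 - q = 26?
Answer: -63269374/105625 ≈ -599.00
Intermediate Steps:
q = -22 (q = 4 - 1*26 = 4 - 26 = -22)
Y = -22
P(Q, Z) = -12*Z
X = 325 (X = 18 + 307 = 325)
m(o) = o⁻² (m(o) = 1/(o² - 12*0) = 1/(o² + 0) = 1/(o²) = o⁻²)
m(X) - g(213, 599) = 325⁻² - 1*599 = 1/105625 - 599 = -63269374/105625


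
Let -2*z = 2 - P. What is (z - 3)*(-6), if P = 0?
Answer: 24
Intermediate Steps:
z = -1 (z = -(2 - 1*0)/2 = -(2 + 0)/2 = -1/2*2 = -1)
(z - 3)*(-6) = (-1 - 3)*(-6) = -4*(-6) = 24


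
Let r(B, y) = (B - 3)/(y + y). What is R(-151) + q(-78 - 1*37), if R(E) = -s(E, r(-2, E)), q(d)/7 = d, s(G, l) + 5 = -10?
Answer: -790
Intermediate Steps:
r(B, y) = (-3 + B)/(2*y) (r(B, y) = (-3 + B)/((2*y)) = (-3 + B)*(1/(2*y)) = (-3 + B)/(2*y))
s(G, l) = -15 (s(G, l) = -5 - 10 = -15)
q(d) = 7*d
R(E) = 15 (R(E) = -1*(-15) = 15)
R(-151) + q(-78 - 1*37) = 15 + 7*(-78 - 1*37) = 15 + 7*(-78 - 37) = 15 + 7*(-115) = 15 - 805 = -790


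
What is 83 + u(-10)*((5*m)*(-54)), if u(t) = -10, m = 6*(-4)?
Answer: -64717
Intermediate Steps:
m = -24
83 + u(-10)*((5*m)*(-54)) = 83 - 10*5*(-24)*(-54) = 83 - (-1200)*(-54) = 83 - 10*6480 = 83 - 64800 = -64717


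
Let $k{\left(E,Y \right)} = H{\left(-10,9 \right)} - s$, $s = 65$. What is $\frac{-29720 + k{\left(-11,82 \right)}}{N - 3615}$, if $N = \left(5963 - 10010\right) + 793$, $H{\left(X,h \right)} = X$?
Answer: $\frac{29795}{6869} \approx 4.3376$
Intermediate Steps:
$k{\left(E,Y \right)} = -75$ ($k{\left(E,Y \right)} = -10 - 65 = -75$)
$N = -3254$ ($N = -4047 + 793 = -3254$)
$\frac{-29720 + k{\left(-11,82 \right)}}{N - 3615} = \frac{-29720 - 75}{-3254 - 3615} = - \frac{29795}{-6869} = \left(-29795\right) \left(- \frac{1}{6869}\right) = \frac{29795}{6869}$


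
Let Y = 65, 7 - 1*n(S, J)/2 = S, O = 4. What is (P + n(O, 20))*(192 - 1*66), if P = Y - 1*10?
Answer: 7686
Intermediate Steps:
n(S, J) = 14 - 2*S
P = 55 (P = 65 - 1*10 = 65 - 10 = 55)
(P + n(O, 20))*(192 - 1*66) = (55 + (14 - 2*4))*(192 - 1*66) = (55 + (14 - 8))*(192 - 66) = (55 + 6)*126 = 61*126 = 7686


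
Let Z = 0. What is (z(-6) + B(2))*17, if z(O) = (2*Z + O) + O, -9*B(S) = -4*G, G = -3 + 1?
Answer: -1972/9 ≈ -219.11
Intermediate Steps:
G = -2
B(S) = -8/9 (B(S) = -(-4)*(-2)/9 = -⅑*8 = -8/9)
z(O) = 2*O (z(O) = (2*0 + O) + O = (0 + O) + O = O + O = 2*O)
(z(-6) + B(2))*17 = (2*(-6) - 8/9)*17 = (-12 - 8/9)*17 = -116/9*17 = -1972/9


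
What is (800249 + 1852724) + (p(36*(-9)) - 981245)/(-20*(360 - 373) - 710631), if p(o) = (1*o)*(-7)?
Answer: 1884596061960/710371 ≈ 2.6530e+6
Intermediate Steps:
p(o) = -7*o (p(o) = o*(-7) = -7*o)
(800249 + 1852724) + (p(36*(-9)) - 981245)/(-20*(360 - 373) - 710631) = (800249 + 1852724) + (-252*(-9) - 981245)/(-20*(360 - 373) - 710631) = 2652973 + (-7*(-324) - 981245)/(-20*(-13) - 710631) = 2652973 + (2268 - 981245)/(260 - 710631) = 2652973 - 978977/(-710371) = 2652973 - 978977*(-1/710371) = 2652973 + 978977/710371 = 1884596061960/710371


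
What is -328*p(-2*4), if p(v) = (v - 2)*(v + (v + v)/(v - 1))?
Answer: -183680/9 ≈ -20409.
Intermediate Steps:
p(v) = (-2 + v)*(v + 2*v/(-1 + v)) (p(v) = (-2 + v)*(v + (2*v)/(-1 + v)) = (-2 + v)*(v + 2*v/(-1 + v)))
-328*p(-2*4) = -328*(-2*4)*(-2 + (-2*4)**2 - (-2)*4)/(-1 - 2*4) = -(-2624)*(-2 + (-8)**2 - 1*(-8))/(-1 - 8) = -(-2624)*(-2 + 64 + 8)/(-9) = -(-2624)*(-1)*70/9 = -328*560/9 = -183680/9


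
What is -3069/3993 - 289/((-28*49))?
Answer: -92627/166012 ≈ -0.55795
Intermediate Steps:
-3069/3993 - 289/((-28*49)) = -3069*1/3993 - 289/(-1372) = -93/121 - 289*(-1/1372) = -93/121 + 289/1372 = -92627/166012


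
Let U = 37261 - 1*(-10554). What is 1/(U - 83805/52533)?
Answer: 17511/837260530 ≈ 2.0915e-5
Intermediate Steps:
U = 47815 (U = 37261 + 10554 = 47815)
1/(U - 83805/52533) = 1/(47815 - 83805/52533) = 1/(47815 - 83805*1/52533) = 1/(47815 - 27935/17511) = 1/(837260530/17511) = 17511/837260530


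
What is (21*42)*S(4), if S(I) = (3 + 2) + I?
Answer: 7938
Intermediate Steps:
S(I) = 5 + I
(21*42)*S(4) = (21*42)*(5 + 4) = 882*9 = 7938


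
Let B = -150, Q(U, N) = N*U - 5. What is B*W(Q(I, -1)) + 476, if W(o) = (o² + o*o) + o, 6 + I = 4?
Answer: -1774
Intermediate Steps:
I = -2 (I = -6 + 4 = -2)
Q(U, N) = -5 + N*U
W(o) = o + 2*o² (W(o) = (o² + o²) + o = 2*o² + o = o + 2*o²)
B*W(Q(I, -1)) + 476 = -150*(-5 - 1*(-2))*(1 + 2*(-5 - 1*(-2))) + 476 = -150*(-5 + 2)*(1 + 2*(-5 + 2)) + 476 = -(-450)*(1 + 2*(-3)) + 476 = -(-450)*(1 - 6) + 476 = -(-450)*(-5) + 476 = -150*15 + 476 = -2250 + 476 = -1774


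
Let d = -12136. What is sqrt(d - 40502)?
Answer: I*sqrt(52638) ≈ 229.43*I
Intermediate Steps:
sqrt(d - 40502) = sqrt(-12136 - 40502) = sqrt(-52638) = I*sqrt(52638)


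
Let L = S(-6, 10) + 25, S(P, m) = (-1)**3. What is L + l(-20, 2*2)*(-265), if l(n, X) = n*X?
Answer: 21224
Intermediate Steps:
S(P, m) = -1
l(n, X) = X*n
L = 24 (L = -1 + 25 = 24)
L + l(-20, 2*2)*(-265) = 24 + ((2*2)*(-20))*(-265) = 24 + (4*(-20))*(-265) = 24 - 80*(-265) = 24 + 21200 = 21224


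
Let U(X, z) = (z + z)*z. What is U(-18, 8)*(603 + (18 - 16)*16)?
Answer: 81280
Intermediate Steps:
U(X, z) = 2*z² (U(X, z) = (2*z)*z = 2*z²)
U(-18, 8)*(603 + (18 - 16)*16) = (2*8²)*(603 + (18 - 16)*16) = (2*64)*(603 + 2*16) = 128*(603 + 32) = 128*635 = 81280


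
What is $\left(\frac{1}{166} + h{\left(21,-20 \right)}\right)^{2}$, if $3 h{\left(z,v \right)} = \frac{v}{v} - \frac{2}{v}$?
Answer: $\frac{215296}{1550025} \approx 0.1389$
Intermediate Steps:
$h{\left(z,v \right)} = \frac{1}{3} - \frac{2}{3 v}$ ($h{\left(z,v \right)} = \frac{\frac{v}{v} - \frac{2}{v}}{3} = \frac{1 - \frac{2}{v}}{3} = \frac{1}{3} - \frac{2}{3 v}$)
$\left(\frac{1}{166} + h{\left(21,-20 \right)}\right)^{2} = \left(\frac{1}{166} + \frac{-2 - 20}{3 \left(-20\right)}\right)^{2} = \left(\frac{1}{166} + \frac{1}{3} \left(- \frac{1}{20}\right) \left(-22\right)\right)^{2} = \left(\frac{1}{166} + \frac{11}{30}\right)^{2} = \left(\frac{464}{1245}\right)^{2} = \frac{215296}{1550025}$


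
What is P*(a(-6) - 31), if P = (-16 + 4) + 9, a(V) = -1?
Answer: 96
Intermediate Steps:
P = -3 (P = -12 + 9 = -3)
P*(a(-6) - 31) = -3*(-1 - 31) = -3*(-32) = 96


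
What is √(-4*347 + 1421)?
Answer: √33 ≈ 5.7446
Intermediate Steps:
√(-4*347 + 1421) = √(-1388 + 1421) = √33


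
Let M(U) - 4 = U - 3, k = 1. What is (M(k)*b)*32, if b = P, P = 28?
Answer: 1792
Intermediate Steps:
b = 28
M(U) = 1 + U (M(U) = 4 + (U - 3) = 4 + (-3 + U) = 1 + U)
(M(k)*b)*32 = ((1 + 1)*28)*32 = (2*28)*32 = 56*32 = 1792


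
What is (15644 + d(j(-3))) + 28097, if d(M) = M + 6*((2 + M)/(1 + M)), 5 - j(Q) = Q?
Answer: 131267/3 ≈ 43756.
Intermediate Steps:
j(Q) = 5 - Q
d(M) = M + 6*(2 + M)/(1 + M) (d(M) = M + 6*((2 + M)/(1 + M)) = M + 6*(2 + M)/(1 + M))
(15644 + d(j(-3))) + 28097 = (15644 + (12 + (5 - 1*(-3))² + 7*(5 - 1*(-3)))/(1 + (5 - 1*(-3)))) + 28097 = (15644 + (12 + (5 + 3)² + 7*(5 + 3))/(1 + (5 + 3))) + 28097 = (15644 + (12 + 8² + 7*8)/(1 + 8)) + 28097 = (15644 + (12 + 64 + 56)/9) + 28097 = (15644 + (⅑)*132) + 28097 = (15644 + 44/3) + 28097 = 46976/3 + 28097 = 131267/3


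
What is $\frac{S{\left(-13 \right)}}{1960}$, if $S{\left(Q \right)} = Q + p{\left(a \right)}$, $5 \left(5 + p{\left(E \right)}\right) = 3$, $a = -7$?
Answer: $- \frac{87}{9800} \approx -0.0088775$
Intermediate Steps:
$p{\left(E \right)} = - \frac{22}{5}$ ($p{\left(E \right)} = -5 + \frac{1}{5} \cdot 3 = -5 + \frac{3}{5} = - \frac{22}{5}$)
$S{\left(Q \right)} = - \frac{22}{5} + Q$ ($S{\left(Q \right)} = Q - \frac{22}{5} = - \frac{22}{5} + Q$)
$\frac{S{\left(-13 \right)}}{1960} = \frac{- \frac{22}{5} - 13}{1960} = \left(- \frac{87}{5}\right) \frac{1}{1960} = - \frac{87}{9800}$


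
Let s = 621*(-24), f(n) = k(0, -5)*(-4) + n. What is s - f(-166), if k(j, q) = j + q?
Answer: -14758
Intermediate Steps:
f(n) = 20 + n (f(n) = (0 - 5)*(-4) + n = -5*(-4) + n = 20 + n)
s = -14904
s - f(-166) = -14904 - (20 - 166) = -14904 - 1*(-146) = -14904 + 146 = -14758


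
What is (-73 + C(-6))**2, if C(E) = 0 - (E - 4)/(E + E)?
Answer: 196249/36 ≈ 5451.4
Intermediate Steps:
C(E) = -(-4 + E)/(2*E) (C(E) = 0 - (-4 + E)/(2*E) = -(-4 + E)/(2*E))
(-73 + C(-6))**2 = (-73 + (1/2)*(4 - 1*(-6))/(-6))**2 = (-73 + (1/2)*(-1/6)*(4 + 6))**2 = (-73 + (1/2)*(-1/6)*10)**2 = (-73 - 5/6)**2 = (-443/6)**2 = 196249/36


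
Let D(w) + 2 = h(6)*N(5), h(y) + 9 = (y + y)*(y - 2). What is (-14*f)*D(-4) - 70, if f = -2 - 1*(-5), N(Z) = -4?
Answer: 6566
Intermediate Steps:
h(y) = -9 + 2*y*(-2 + y) (h(y) = -9 + (y + y)*(y - 2) = -9 + (2*y)*(-2 + y) = -9 + 2*y*(-2 + y))
D(w) = -158 (D(w) = -2 + (-9 - 4*6 + 2*6²)*(-4) = -2 + (-9 - 24 + 2*36)*(-4) = -2 + (-9 - 24 + 72)*(-4) = -2 + 39*(-4) = -2 - 156 = -158)
f = 3 (f = -2 + 5 = 3)
(-14*f)*D(-4) - 70 = -14*3*(-158) - 70 = -42*(-158) - 70 = 6636 - 70 = 6566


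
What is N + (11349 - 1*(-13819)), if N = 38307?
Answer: 63475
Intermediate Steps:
N + (11349 - 1*(-13819)) = 38307 + (11349 - 1*(-13819)) = 38307 + (11349 + 13819) = 38307 + 25168 = 63475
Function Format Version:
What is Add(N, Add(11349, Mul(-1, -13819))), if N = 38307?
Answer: 63475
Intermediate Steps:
Add(N, Add(11349, Mul(-1, -13819))) = Add(38307, Add(11349, Mul(-1, -13819))) = Add(38307, Add(11349, 13819)) = Add(38307, 25168) = 63475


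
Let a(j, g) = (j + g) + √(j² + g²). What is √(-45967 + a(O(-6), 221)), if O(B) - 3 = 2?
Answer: √(-45741 + √48866) ≈ 213.35*I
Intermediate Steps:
O(B) = 5 (O(B) = 3 + 2 = 5)
a(j, g) = g + j + √(g² + j²) (a(j, g) = (g + j) + √(g² + j²) = g + j + √(g² + j²))
√(-45967 + a(O(-6), 221)) = √(-45967 + (221 + 5 + √(221² + 5²))) = √(-45967 + (221 + 5 + √(48841 + 25))) = √(-45967 + (221 + 5 + √48866)) = √(-45967 + (226 + √48866)) = √(-45741 + √48866)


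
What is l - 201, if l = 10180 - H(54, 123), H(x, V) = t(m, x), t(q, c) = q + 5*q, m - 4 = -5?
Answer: 9985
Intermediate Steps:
m = -1 (m = 4 - 5 = -1)
t(q, c) = 6*q
H(x, V) = -6 (H(x, V) = 6*(-1) = -6)
l = 10186 (l = 10180 - 1*(-6) = 10180 + 6 = 10186)
l - 201 = 10186 - 201 = 9985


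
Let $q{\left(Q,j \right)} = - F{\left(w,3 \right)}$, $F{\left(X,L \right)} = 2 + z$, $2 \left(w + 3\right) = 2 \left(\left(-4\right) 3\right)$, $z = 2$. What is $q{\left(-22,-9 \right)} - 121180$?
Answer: $-121184$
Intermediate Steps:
$w = -15$ ($w = -3 + \frac{2 \left(\left(-4\right) 3\right)}{2} = -3 + \frac{2 \left(-12\right)}{2} = -3 + \frac{1}{2} \left(-24\right) = -3 - 12 = -15$)
$F{\left(X,L \right)} = 4$ ($F{\left(X,L \right)} = 2 + 2 = 4$)
$q{\left(Q,j \right)} = -4$ ($q{\left(Q,j \right)} = \left(-1\right) 4 = -4$)
$q{\left(-22,-9 \right)} - 121180 = -4 - 121180 = -121184$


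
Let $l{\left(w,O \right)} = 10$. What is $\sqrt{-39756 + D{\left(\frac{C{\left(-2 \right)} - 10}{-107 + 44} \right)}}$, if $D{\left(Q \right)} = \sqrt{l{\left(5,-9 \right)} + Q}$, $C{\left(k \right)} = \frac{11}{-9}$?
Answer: $\frac{\sqrt{-17532396 + 7 \sqrt{40397}}}{21} \approx 199.38 i$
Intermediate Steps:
$C{\left(k \right)} = - \frac{11}{9}$ ($C{\left(k \right)} = 11 \left(- \frac{1}{9}\right) = - \frac{11}{9}$)
$D{\left(Q \right)} = \sqrt{10 + Q}$
$\sqrt{-39756 + D{\left(\frac{C{\left(-2 \right)} - 10}{-107 + 44} \right)}} = \sqrt{-39756 + \sqrt{10 + \frac{- \frac{11}{9} - 10}{-107 + 44}}} = \sqrt{-39756 + \sqrt{10 - \frac{101}{9 \left(-63\right)}}} = \sqrt{-39756 + \sqrt{10 - - \frac{101}{567}}} = \sqrt{-39756 + \sqrt{10 + \frac{101}{567}}} = \sqrt{-39756 + \sqrt{\frac{5771}{567}}} = \sqrt{-39756 + \frac{\sqrt{40397}}{63}}$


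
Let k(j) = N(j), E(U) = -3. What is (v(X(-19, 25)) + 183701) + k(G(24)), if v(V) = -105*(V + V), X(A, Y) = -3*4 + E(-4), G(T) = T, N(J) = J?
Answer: 186875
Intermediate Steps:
X(A, Y) = -15 (X(A, Y) = -3*4 - 3 = -12 - 3 = -15)
v(V) = -210*V
k(j) = j
(v(X(-19, 25)) + 183701) + k(G(24)) = (-210*(-15) + 183701) + 24 = (3150 + 183701) + 24 = 186851 + 24 = 186875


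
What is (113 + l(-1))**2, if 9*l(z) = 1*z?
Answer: 1032256/81 ≈ 12744.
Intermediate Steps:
l(z) = z/9 (l(z) = (1*z)/9 = z/9)
(113 + l(-1))**2 = (113 + (1/9)*(-1))**2 = (113 - 1/9)**2 = (1016/9)**2 = 1032256/81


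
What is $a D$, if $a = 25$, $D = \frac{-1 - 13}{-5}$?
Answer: $70$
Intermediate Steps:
$D = \frac{14}{5}$ ($D = \left(-14\right) \left(- \frac{1}{5}\right) = \frac{14}{5} \approx 2.8$)
$a D = 25 \cdot \frac{14}{5} = 70$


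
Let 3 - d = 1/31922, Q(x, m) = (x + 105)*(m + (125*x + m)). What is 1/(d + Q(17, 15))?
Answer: 31922/8392708785 ≈ 3.8035e-6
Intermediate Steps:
Q(x, m) = (105 + x)*(2*m + 125*x) (Q(x, m) = (105 + x)*(m + (m + 125*x)) = (105 + x)*(2*m + 125*x))
d = 95765/31922 (d = 3 - 1/31922 = 95765/31922 ≈ 3.0000)
1/(d + Q(17, 15)) = 1/(95765/31922 + (125*17**2 + 210*15 + 13125*17 + 2*15*17)) = 1/(95765/31922 + (125*289 + 3150 + 223125 + 510)) = 1/(95765/31922 + (36125 + 3150 + 223125 + 510)) = 1/(95765/31922 + 262910) = 1/(8392708785/31922) = 31922/8392708785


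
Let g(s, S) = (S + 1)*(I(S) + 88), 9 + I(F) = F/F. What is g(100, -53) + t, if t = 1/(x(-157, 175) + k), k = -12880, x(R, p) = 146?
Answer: -52973441/12734 ≈ -4160.0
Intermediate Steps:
I(F) = -8 (I(F) = -9 + F/F = -9 + 1 = -8)
t = -1/12734 (t = 1/(146 - 12880) = 1/(-12734) = -1/12734 ≈ -7.8530e-5)
g(s, S) = 80 + 80*S (g(s, S) = (S + 1)*(-8 + 88) = (1 + S)*80 = 80 + 80*S)
g(100, -53) + t = (80 + 80*(-53)) - 1/12734 = (80 - 4240) - 1/12734 = -4160 - 1/12734 = -52973441/12734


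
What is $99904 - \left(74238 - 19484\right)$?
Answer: $45150$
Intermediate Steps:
$99904 - \left(74238 - 19484\right) = 99904 - 54754 = 45150$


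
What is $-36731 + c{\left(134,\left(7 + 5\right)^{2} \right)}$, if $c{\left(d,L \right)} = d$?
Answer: $-36597$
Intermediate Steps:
$-36731 + c{\left(134,\left(7 + 5\right)^{2} \right)} = -36731 + 134 = -36597$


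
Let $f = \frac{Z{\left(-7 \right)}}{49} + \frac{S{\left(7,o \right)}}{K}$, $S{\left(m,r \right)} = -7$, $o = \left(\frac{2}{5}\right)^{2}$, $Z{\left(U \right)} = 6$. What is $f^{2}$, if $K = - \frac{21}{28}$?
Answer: $\frac{1932100}{21609} \approx 89.412$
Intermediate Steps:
$o = \frac{4}{25}$ ($o = \left(2 \cdot \frac{1}{5}\right)^{2} = \left(\frac{2}{5}\right)^{2} = \frac{4}{25} \approx 0.16$)
$K = - \frac{3}{4}$ ($K = \left(-21\right) \frac{1}{28} = - \frac{3}{4} \approx -0.75$)
$f = \frac{1390}{147}$ ($f = \frac{6}{49} - \frac{7}{- \frac{3}{4}} = 6 \cdot \frac{1}{49} - - \frac{28}{3} = \frac{6}{49} + \frac{28}{3} = \frac{1390}{147} \approx 9.4558$)
$f^{2} = \left(\frac{1390}{147}\right)^{2} = \frac{1932100}{21609}$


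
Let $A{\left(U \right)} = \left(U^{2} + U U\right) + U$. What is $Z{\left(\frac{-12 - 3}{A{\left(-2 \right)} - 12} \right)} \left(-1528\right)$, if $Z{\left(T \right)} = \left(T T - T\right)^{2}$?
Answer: $- \frac{42975}{2} \approx -21488.0$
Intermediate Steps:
$A{\left(U \right)} = U + 2 U^{2}$ ($A{\left(U \right)} = \left(U^{2} + U^{2}\right) + U = 2 U^{2} + U = U + 2 U^{2}$)
$Z{\left(T \right)} = \left(T^{2} - T\right)^{2}$
$Z{\left(\frac{-12 - 3}{A{\left(-2 \right)} - 12} \right)} \left(-1528\right) = \left(\frac{-12 - 3}{- 2 \left(1 + 2 \left(-2\right)\right) - 12}\right)^{2} \left(-1 + \frac{-12 - 3}{- 2 \left(1 + 2 \left(-2\right)\right) - 12}\right)^{2} \left(-1528\right) = \left(- \frac{15}{- 2 \left(1 - 4\right) - 12}\right)^{2} \left(-1 - \frac{15}{- 2 \left(1 - 4\right) - 12}\right)^{2} \left(-1528\right) = \left(- \frac{15}{\left(-2\right) \left(-3\right) - 12}\right)^{2} \left(-1 - \frac{15}{\left(-2\right) \left(-3\right) - 12}\right)^{2} \left(-1528\right) = \left(- \frac{15}{6 - 12}\right)^{2} \left(-1 - \frac{15}{6 - 12}\right)^{2} \left(-1528\right) = \left(- \frac{15}{-6}\right)^{2} \left(-1 - \frac{15}{-6}\right)^{2} \left(-1528\right) = \left(\left(-15\right) \left(- \frac{1}{6}\right)\right)^{2} \left(-1 - - \frac{5}{2}\right)^{2} \left(-1528\right) = \left(\frac{5}{2}\right)^{2} \left(-1 + \frac{5}{2}\right)^{2} \left(-1528\right) = \frac{25 \left(\frac{3}{2}\right)^{2}}{4} \left(-1528\right) = \frac{25}{4} \cdot \frac{9}{4} \left(-1528\right) = \frac{225}{16} \left(-1528\right) = - \frac{42975}{2}$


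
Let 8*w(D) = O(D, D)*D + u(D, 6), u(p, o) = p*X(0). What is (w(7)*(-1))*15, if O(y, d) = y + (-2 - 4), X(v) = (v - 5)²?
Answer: -1365/4 ≈ -341.25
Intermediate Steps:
X(v) = (-5 + v)²
u(p, o) = 25*p (u(p, o) = p*(-5 + 0)² = p*(-5)² = p*25 = 25*p)
O(y, d) = -6 + y (O(y, d) = y - 6 = -6 + y)
w(D) = 25*D/8 + D*(-6 + D)/8 (w(D) = ((-6 + D)*D + 25*D)/8 = (D*(-6 + D) + 25*D)/8 = (25*D + D*(-6 + D))/8 = 25*D/8 + D*(-6 + D)/8)
(w(7)*(-1))*15 = (((⅛)*7*(19 + 7))*(-1))*15 = (((⅛)*7*26)*(-1))*15 = ((91/4)*(-1))*15 = -91/4*15 = -1365/4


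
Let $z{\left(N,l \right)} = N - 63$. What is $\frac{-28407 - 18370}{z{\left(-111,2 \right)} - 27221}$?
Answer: $\frac{46777}{27395} \approx 1.7075$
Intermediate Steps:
$z{\left(N,l \right)} = -63 + N$
$\frac{-28407 - 18370}{z{\left(-111,2 \right)} - 27221} = \frac{-28407 - 18370}{\left(-63 - 111\right) - 27221} = - \frac{46777}{-174 - 27221} = - \frac{46777}{-27395} = \left(-46777\right) \left(- \frac{1}{27395}\right) = \frac{46777}{27395}$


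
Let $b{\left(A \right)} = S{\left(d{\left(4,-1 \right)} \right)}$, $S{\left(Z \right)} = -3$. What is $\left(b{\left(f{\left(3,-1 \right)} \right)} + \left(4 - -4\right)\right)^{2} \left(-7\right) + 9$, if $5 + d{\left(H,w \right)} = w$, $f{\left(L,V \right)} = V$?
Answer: $-166$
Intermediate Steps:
$d{\left(H,w \right)} = -5 + w$
$b{\left(A \right)} = -3$
$\left(b{\left(f{\left(3,-1 \right)} \right)} + \left(4 - -4\right)\right)^{2} \left(-7\right) + 9 = \left(-3 + \left(4 - -4\right)\right)^{2} \left(-7\right) + 9 = \left(-3 + \left(4 + 4\right)\right)^{2} \left(-7\right) + 9 = \left(-3 + 8\right)^{2} \left(-7\right) + 9 = 5^{2} \left(-7\right) + 9 = 25 \left(-7\right) + 9 = -175 + 9 = -166$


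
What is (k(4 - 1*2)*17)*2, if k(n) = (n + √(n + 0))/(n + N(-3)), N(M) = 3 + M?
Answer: 34 + 17*√2 ≈ 58.042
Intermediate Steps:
k(n) = (n + √n)/n (k(n) = (n + √(n + 0))/(n + (3 - 3)) = (n + √n)/(n + 0) = (n + √n)/n)
(k(4 - 1*2)*17)*2 = ((((4 - 1*2) + √(4 - 1*2))/(4 - 1*2))*17)*2 = ((((4 - 2) + √(4 - 2))/(4 - 2))*17)*2 = (((2 + √2)/2)*17)*2 = ((1 + √2/2)*17)*2 = (17 + 17*√2/2)*2 = 34 + 17*√2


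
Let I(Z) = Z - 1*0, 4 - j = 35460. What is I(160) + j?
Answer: -35296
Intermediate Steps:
j = -35456 (j = 4 - 1*35460 = 4 - 35460 = -35456)
I(Z) = Z (I(Z) = Z + 0 = Z)
I(160) + j = 160 - 35456 = -35296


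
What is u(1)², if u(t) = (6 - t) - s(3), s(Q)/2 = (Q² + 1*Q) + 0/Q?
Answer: 361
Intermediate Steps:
s(Q) = 2*Q + 2*Q² (s(Q) = 2*((Q² + 1*Q) + 0/Q) = 2*((Q² + Q) + 0) = 2*((Q + Q²) + 0) = 2*(Q + Q²) = 2*Q + 2*Q²)
u(t) = -18 - t (u(t) = (6 - t) - 2*3*(1 + 3) = (6 - t) - 2*3*4 = (6 - t) - 1*24 = (6 - t) - 24 = -18 - t)
u(1)² = (-18 - 1*1)² = (-18 - 1)² = (-19)² = 361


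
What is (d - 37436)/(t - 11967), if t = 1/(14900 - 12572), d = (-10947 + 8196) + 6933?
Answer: 77415312/27859175 ≈ 2.7788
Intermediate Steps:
d = 4182 (d = -2751 + 6933 = 4182)
t = 1/2328 ≈ 0.00042955
(d - 37436)/(t - 11967) = (4182 - 37436)/(1/2328 - 11967) = -33254/(-27859175/2328) = -33254*(-2328/27859175) = 77415312/27859175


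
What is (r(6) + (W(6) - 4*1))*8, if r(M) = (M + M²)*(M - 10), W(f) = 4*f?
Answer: -1184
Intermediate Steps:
r(M) = (-10 + M)*(M + M²) (r(M) = (M + M²)*(-10 + M) = (-10 + M)*(M + M²))
(r(6) + (W(6) - 4*1))*8 = (6*(-10 + 6² - 9*6) + (4*6 - 4*1))*8 = (6*(-10 + 36 - 54) + (24 - 4))*8 = (6*(-28) + 20)*8 = (-168 + 20)*8 = -148*8 = -1184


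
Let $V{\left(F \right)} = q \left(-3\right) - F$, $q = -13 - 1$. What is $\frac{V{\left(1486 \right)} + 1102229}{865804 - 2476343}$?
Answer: $- \frac{157255}{230077} \approx -0.68349$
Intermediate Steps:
$q = -14$
$V{\left(F \right)} = 42 - F$ ($V{\left(F \right)} = \left(-14\right) \left(-3\right) - F = 42 - F$)
$\frac{V{\left(1486 \right)} + 1102229}{865804 - 2476343} = \frac{\left(42 - 1486\right) + 1102229}{865804 - 2476343} = \frac{\left(42 - 1486\right) + 1102229}{-1610539} = \left(-1444 + 1102229\right) \left(- \frac{1}{1610539}\right) = 1100785 \left(- \frac{1}{1610539}\right) = - \frac{157255}{230077}$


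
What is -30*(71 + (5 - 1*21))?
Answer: -1650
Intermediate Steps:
-30*(71 + (5 - 1*21)) = -30*(71 + (5 - 21)) = -30*(71 - 16) = -30*55 = -1650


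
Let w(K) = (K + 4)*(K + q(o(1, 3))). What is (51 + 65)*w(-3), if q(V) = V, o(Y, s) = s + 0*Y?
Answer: 0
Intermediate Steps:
o(Y, s) = s (o(Y, s) = s + 0 = s)
w(K) = (3 + K)*(4 + K) (w(K) = (K + 4)*(K + 3) = (4 + K)*(3 + K) = (3 + K)*(4 + K))
(51 + 65)*w(-3) = (51 + 65)*(12 + (-3)**2 + 7*(-3)) = 116*(12 + 9 - 21) = 116*0 = 0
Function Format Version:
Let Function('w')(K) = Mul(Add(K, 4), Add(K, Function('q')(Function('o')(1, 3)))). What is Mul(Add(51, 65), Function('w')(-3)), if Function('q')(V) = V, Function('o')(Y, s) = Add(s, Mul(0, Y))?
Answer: 0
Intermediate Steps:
Function('o')(Y, s) = s (Function('o')(Y, s) = Add(s, 0) = s)
Function('w')(K) = Mul(Add(3, K), Add(4, K)) (Function('w')(K) = Mul(Add(K, 4), Add(K, 3)) = Mul(Add(4, K), Add(3, K)) = Mul(Add(3, K), Add(4, K)))
Mul(Add(51, 65), Function('w')(-3)) = Mul(Add(51, 65), Add(12, Pow(-3, 2), Mul(7, -3))) = Mul(116, Add(12, 9, -21)) = Mul(116, 0) = 0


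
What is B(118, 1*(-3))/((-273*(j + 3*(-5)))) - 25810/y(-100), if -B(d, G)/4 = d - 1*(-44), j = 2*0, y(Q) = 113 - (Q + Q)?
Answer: -11766086/142415 ≈ -82.618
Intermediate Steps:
y(Q) = 113 - 2*Q
j = 0
B(d, G) = -176 - 4*d (B(d, G) = -4*(d - 1*(-44)) = -4*(d + 44) = -4*(44 + d) = -176 - 4*d)
B(118, 1*(-3))/((-273*(j + 3*(-5)))) - 25810/y(-100) = (-176 - 4*118)/((-273*(0 + 3*(-5)))) - 25810/(113 - 2*(-100)) = (-176 - 472)/((-273*(0 - 15))) - 25810/(113 + 200) = -648/((-273*(-15))) - 25810/313 = -648/4095 - 25810*1/313 = -648*1/4095 - 25810/313 = -72/455 - 25810/313 = -11766086/142415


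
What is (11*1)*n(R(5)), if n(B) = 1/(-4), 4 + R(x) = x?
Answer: -11/4 ≈ -2.7500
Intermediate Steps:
R(x) = -4 + x
n(B) = -¼
(11*1)*n(R(5)) = (11*1)*(-¼) = 11*(-¼) = -11/4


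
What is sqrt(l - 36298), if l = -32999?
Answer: I*sqrt(69297) ≈ 263.24*I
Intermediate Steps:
sqrt(l - 36298) = sqrt(-32999 - 36298) = sqrt(-69297) = I*sqrt(69297)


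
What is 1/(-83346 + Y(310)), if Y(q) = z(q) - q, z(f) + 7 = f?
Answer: -1/83353 ≈ -1.1997e-5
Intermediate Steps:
z(f) = -7 + f
Y(q) = -7 (Y(q) = (-7 + q) - q = -7)
1/(-83346 + Y(310)) = 1/(-83346 - 7) = 1/(-83353) = -1/83353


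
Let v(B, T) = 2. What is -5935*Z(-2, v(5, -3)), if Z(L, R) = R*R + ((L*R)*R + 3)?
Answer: 5935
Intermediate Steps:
Z(L, R) = 3 + R**2 + L*R**2 (Z(L, R) = R**2 + (L*R**2 + 3) = R**2 + (3 + L*R**2) = 3 + R**2 + L*R**2)
-5935*Z(-2, v(5, -3)) = -5935*(3 + 2**2 - 2*2**2) = -5935*(3 + 4 - 2*4) = -5935*(3 + 4 - 8) = -5935*(-1) = 5935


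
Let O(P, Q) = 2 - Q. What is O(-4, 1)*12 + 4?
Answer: 16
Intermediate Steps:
O(-4, 1)*12 + 4 = (2 - 1*1)*12 + 4 = (2 - 1)*12 + 4 = 1*12 + 4 = 12 + 4 = 16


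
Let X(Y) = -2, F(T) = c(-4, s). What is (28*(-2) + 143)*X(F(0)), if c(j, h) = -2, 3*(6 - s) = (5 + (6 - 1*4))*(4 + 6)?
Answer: -174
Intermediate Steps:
s = -52/3 (s = 6 - (5 + (6 - 1*4))*(4 + 6)/3 = 6 - (5 + (6 - 4))*10/3 = 6 - (5 + 2)*10/3 = 6 - 7*10/3 = 6 - ⅓*70 = 6 - 70/3 = -52/3 ≈ -17.333)
F(T) = -2
(28*(-2) + 143)*X(F(0)) = (28*(-2) + 143)*(-2) = (-56 + 143)*(-2) = 87*(-2) = -174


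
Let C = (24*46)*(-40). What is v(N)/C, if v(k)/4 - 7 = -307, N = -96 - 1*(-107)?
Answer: 5/184 ≈ 0.027174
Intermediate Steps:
N = 11 (N = -96 + 107 = 11)
C = -44160 (C = 1104*(-40) = -44160)
v(k) = -1200 (v(k) = 28 + 4*(-307) = 28 - 1228 = -1200)
v(N)/C = -1200/(-44160) = -1200*(-1/44160) = 5/184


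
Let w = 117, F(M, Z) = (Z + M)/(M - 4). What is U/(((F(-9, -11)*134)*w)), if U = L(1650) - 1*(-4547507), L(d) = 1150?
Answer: 1516219/8040 ≈ 188.58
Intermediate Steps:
F(M, Z) = (M + Z)/(-4 + M)
U = 4548657 (U = 1150 - 1*(-4547507) = 1150 + 4547507 = 4548657)
U/(((F(-9, -11)*134)*w)) = 4548657/(((((-9 - 11)/(-4 - 9))*134)*117)) = 4548657/((((-20/(-13))*134)*117)) = 4548657/(((-1/13*(-20)*134)*117)) = 4548657/((((20/13)*134)*117)) = 4548657/(((2680/13)*117)) = 4548657/24120 = 4548657*(1/24120) = 1516219/8040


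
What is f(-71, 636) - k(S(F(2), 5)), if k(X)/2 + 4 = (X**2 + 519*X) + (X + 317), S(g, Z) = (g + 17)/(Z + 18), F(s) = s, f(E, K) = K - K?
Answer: -786356/529 ≈ -1486.5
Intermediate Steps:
f(E, K) = 0
S(g, Z) = (17 + g)/(18 + Z)
k(X) = 626 + 2*X**2 + 1040*X (k(X) = -8 + 2*((X**2 + 519*X) + (X + 317)) = -8 + 2*((X**2 + 519*X) + (317 + X)) = -8 + 2*(317 + X**2 + 520*X) = -8 + (634 + 2*X**2 + 1040*X) = 626 + 2*X**2 + 1040*X)
f(-71, 636) - k(S(F(2), 5)) = 0 - (626 + 2*((17 + 2)/(18 + 5))**2 + 1040*((17 + 2)/(18 + 5))) = 0 - (626 + 2*(19/23)**2 + 1040*(19/23)) = 0 - (626 + 2*(361/529) + 19760/23) = 0 - (626 + 722/529 + 19760/23) = 0 - 1*786356/529 = 0 - 786356/529 = -786356/529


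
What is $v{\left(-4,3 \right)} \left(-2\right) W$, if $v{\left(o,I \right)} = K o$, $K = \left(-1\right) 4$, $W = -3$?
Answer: $96$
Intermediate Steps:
$K = -4$
$v{\left(o,I \right)} = - 4 o$
$v{\left(-4,3 \right)} \left(-2\right) W = \left(-4\right) \left(-4\right) \left(-2\right) \left(-3\right) = 16 \left(-2\right) \left(-3\right) = \left(-32\right) \left(-3\right) = 96$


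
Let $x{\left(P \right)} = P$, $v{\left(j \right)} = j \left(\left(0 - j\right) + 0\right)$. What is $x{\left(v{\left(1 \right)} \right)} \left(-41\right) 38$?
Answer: $1558$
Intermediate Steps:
$v{\left(j \right)} = - j^{2}$ ($v{\left(j \right)} = j \left(- j + 0\right) = j \left(- j\right) = - j^{2}$)
$x{\left(v{\left(1 \right)} \right)} \left(-41\right) 38 = - 1^{2} \left(-41\right) 38 = \left(-1\right) 1 \left(-41\right) 38 = \left(-1\right) \left(-41\right) 38 = 41 \cdot 38 = 1558$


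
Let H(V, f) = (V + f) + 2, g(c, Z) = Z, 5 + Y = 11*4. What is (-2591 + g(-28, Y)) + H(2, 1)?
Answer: -2547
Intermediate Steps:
Y = 39 (Y = -5 + 11*4 = -5 + 44 = 39)
H(V, f) = 2 + V + f
(-2591 + g(-28, Y)) + H(2, 1) = (-2591 + 39) + (2 + 2 + 1) = -2552 + 5 = -2547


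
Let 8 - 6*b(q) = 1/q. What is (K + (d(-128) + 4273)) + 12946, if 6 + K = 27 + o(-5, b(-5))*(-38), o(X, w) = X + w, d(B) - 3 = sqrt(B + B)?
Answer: 260716/15 + 16*I ≈ 17381.0 + 16.0*I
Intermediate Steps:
d(B) = 3 + sqrt(2)*sqrt(B) (d(B) = 3 + sqrt(B + B) = 3 + sqrt(2*B) = 3 + sqrt(2)*sqrt(B))
b(q) = 4/3 - 1/(6*q)
K = 2386/15 (K = -6 + (27 + (-5 + (1/6)*(-1 + 8*(-5))/(-5))*(-38)) = -6 + (27 + (-5 + (1/6)*(-1/5)*(-1 - 40))*(-38)) = -6 + (27 + (-5 + (1/6)*(-1/5)*(-41))*(-38)) = -6 + (27 + (-5 + 41/30)*(-38)) = -6 + (27 - 109/30*(-38)) = -6 + (27 + 2071/15) = -6 + 2476/15 = 2386/15 ≈ 159.07)
(K + (d(-128) + 4273)) + 12946 = (2386/15 + ((3 + sqrt(2)*sqrt(-128)) + 4273)) + 12946 = (2386/15 + ((3 + sqrt(2)*(8*I*sqrt(2))) + 4273)) + 12946 = (2386/15 + ((3 + 16*I) + 4273)) + 12946 = (2386/15 + (4276 + 16*I)) + 12946 = (66526/15 + 16*I) + 12946 = 260716/15 + 16*I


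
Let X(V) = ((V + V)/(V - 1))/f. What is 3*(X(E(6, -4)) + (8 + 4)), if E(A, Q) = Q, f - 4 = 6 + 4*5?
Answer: 904/25 ≈ 36.160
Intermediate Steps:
f = 30 (f = 4 + (6 + 4*5) = 4 + (6 + 20) = 4 + 26 = 30)
X(V) = V/(15*(-1 + V)) (X(V) = ((V + V)/(V - 1))/30 = ((2*V)/(-1 + V))*(1/30) = (2*V/(-1 + V))*(1/30) = V/(15*(-1 + V)))
3*(X(E(6, -4)) + (8 + 4)) = 3*((1/15)*(-4)/(-1 - 4) + (8 + 4)) = 3*((1/15)*(-4)/(-5) + 12) = 3*((1/15)*(-4)*(-⅕) + 12) = 3*(4/75 + 12) = 3*(904/75) = 904/25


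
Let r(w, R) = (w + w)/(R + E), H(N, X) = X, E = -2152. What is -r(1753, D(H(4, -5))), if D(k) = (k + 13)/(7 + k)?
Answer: 1753/1074 ≈ 1.6322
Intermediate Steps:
D(k) = (13 + k)/(7 + k)
r(w, R) = 2*w/(-2152 + R) (r(w, R) = (w + w)/(R - 2152) = (2*w)/(-2152 + R) = 2*w/(-2152 + R))
-r(1753, D(H(4, -5))) = -2*1753/(-2152 + (13 - 5)/(7 - 5)) = -2*1753/(-2152 + 8/2) = -2*1753/(-2152 + (½)*8) = -2*1753/(-2152 + 4) = -2*1753/(-2148) = -2*1753*(-1)/2148 = -1*(-1753/1074) = 1753/1074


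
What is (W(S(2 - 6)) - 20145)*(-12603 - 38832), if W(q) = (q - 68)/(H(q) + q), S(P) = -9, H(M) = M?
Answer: 2071876095/2 ≈ 1.0359e+9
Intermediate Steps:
W(q) = (-68 + q)/(2*q) (W(q) = (q - 68)/(q + q) = (-68 + q)/((2*q)) = (-68 + q)*(1/(2*q)) = (-68 + q)/(2*q))
(W(S(2 - 6)) - 20145)*(-12603 - 38832) = ((1/2)*(-68 - 9)/(-9) - 20145)*(-12603 - 38832) = ((1/2)*(-1/9)*(-77) - 20145)*(-51435) = (77/18 - 20145)*(-51435) = -362533/18*(-51435) = 2071876095/2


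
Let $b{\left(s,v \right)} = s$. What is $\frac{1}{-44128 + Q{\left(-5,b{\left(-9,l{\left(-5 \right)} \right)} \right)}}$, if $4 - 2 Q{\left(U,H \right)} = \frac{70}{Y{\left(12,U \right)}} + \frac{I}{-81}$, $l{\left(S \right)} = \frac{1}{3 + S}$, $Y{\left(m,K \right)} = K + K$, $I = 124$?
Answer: $- \frac{162}{7147721} \approx -2.2665 \cdot 10^{-5}$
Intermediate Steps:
$Y{\left(m,K \right)} = 2 K$
$Q{\left(U,H \right)} = \frac{224}{81} - \frac{35}{2 U}$ ($Q{\left(U,H \right)} = 2 - \frac{\frac{70}{2 U} + \frac{124}{-81}}{2} = 2 - \frac{70 \frac{1}{2 U} + 124 \left(- \frac{1}{81}\right)}{2} = 2 - \frac{\frac{35}{U} - \frac{124}{81}}{2} = 2 - \frac{- \frac{124}{81} + \frac{35}{U}}{2} = 2 + \left(\frac{62}{81} - \frac{35}{2 U}\right) = \frac{224}{81} - \frac{35}{2 U}$)
$\frac{1}{-44128 + Q{\left(-5,b{\left(-9,l{\left(-5 \right)} \right)} \right)}} = \frac{1}{-44128 + \frac{7 \left(-405 + 64 \left(-5\right)\right)}{162 \left(-5\right)}} = \frac{1}{-44128 + \frac{7}{162} \left(- \frac{1}{5}\right) \left(-405 - 320\right)} = \frac{1}{-44128 + \frac{7}{162} \left(- \frac{1}{5}\right) \left(-725\right)} = \frac{1}{-44128 + \frac{1015}{162}} = \frac{1}{- \frac{7147721}{162}} = - \frac{162}{7147721}$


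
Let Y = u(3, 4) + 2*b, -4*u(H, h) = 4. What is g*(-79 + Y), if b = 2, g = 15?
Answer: -1140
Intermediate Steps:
u(H, h) = -1 (u(H, h) = -1/4*4 = -1)
Y = 3 (Y = -1 + 2*2 = -1 + 4 = 3)
g*(-79 + Y) = 15*(-79 + 3) = 15*(-76) = -1140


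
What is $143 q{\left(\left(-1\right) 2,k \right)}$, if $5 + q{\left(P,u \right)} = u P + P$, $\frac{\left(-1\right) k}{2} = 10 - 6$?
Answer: $1287$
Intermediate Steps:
$k = -8$ ($k = - 2 \left(10 - 6\right) = \left(-2\right) 4 = -8$)
$q{\left(P,u \right)} = -5 + P + P u$ ($q{\left(P,u \right)} = -5 + \left(u P + P\right) = -5 + \left(P u + P\right) = -5 + \left(P + P u\right) = -5 + P + P u$)
$143 q{\left(\left(-1\right) 2,k \right)} = 143 \left(-5 - 2 + \left(-1\right) 2 \left(-8\right)\right) = 143 \left(-5 - 2 - -16\right) = 143 \left(-5 - 2 + 16\right) = 143 \cdot 9 = 1287$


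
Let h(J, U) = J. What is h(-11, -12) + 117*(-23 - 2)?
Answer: -2936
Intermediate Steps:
h(-11, -12) + 117*(-23 - 2) = -11 + 117*(-23 - 2) = -11 + 117*(-25) = -11 - 2925 = -2936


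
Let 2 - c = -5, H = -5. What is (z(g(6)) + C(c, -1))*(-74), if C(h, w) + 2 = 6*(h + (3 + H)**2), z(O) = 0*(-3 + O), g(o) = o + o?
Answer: -4736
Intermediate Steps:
g(o) = 2*o
c = 7 (c = 2 - 1*(-5) = 2 + 5 = 7)
z(O) = 0
C(h, w) = 22 + 6*h (C(h, w) = -2 + 6*(h + (3 - 5)**2) = -2 + 6*(h + (-2)**2) = -2 + 6*(h + 4) = -2 + 6*(4 + h) = -2 + (24 + 6*h) = 22 + 6*h)
(z(g(6)) + C(c, -1))*(-74) = (0 + (22 + 6*7))*(-74) = (0 + (22 + 42))*(-74) = (0 + 64)*(-74) = 64*(-74) = -4736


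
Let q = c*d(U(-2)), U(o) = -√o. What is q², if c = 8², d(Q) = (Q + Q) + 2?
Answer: 16384*(1 - I*√2)² ≈ -16384.0 - 46341.0*I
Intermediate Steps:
d(Q) = 2 + 2*Q (d(Q) = 2*Q + 2 = 2 + 2*Q)
c = 64
q = 128 - 128*I*√2 (q = 64*(2 + 2*(-√(-2))) = 64*(2 + 2*(-I*√2)) = 64*(2 - 2*I*√2) = 128 - 128*I*√2 ≈ 128.0 - 181.02*I)
q² = (128 - 128*I*√2)²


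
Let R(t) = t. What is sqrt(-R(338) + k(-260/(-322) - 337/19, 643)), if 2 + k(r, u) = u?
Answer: sqrt(303) ≈ 17.407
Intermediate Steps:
k(r, u) = -2 + u
sqrt(-R(338) + k(-260/(-322) - 337/19, 643)) = sqrt(-1*338 + (-2 + 643)) = sqrt(-338 + 641) = sqrt(303)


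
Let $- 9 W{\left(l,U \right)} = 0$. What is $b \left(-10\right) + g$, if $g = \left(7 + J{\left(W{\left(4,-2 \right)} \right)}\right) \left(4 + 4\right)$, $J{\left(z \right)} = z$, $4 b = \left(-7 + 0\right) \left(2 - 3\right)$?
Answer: $\frac{77}{2} \approx 38.5$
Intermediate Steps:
$b = \frac{7}{4}$ ($b = \frac{\left(-7 + 0\right) \left(2 - 3\right)}{4} = \frac{\left(-7\right) \left(-1\right)}{4} = \frac{1}{4} \cdot 7 = \frac{7}{4} \approx 1.75$)
$W{\left(l,U \right)} = 0$ ($W{\left(l,U \right)} = \left(- \frac{1}{9}\right) 0 = 0$)
$g = 56$ ($g = \left(7 + 0\right) \left(4 + 4\right) = 7 \cdot 8 = 56$)
$b \left(-10\right) + g = \frac{7}{4} \left(-10\right) + 56 = - \frac{35}{2} + 56 = \frac{77}{2}$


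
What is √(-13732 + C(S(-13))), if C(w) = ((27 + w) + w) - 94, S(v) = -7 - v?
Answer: I*√13787 ≈ 117.42*I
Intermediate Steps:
C(w) = -67 + 2*w (C(w) = (27 + 2*w) - 94 = -67 + 2*w)
√(-13732 + C(S(-13))) = √(-13732 + (-67 + 2*(-7 - 1*(-13)))) = √(-13732 + (-67 + 2*(-7 + 13))) = √(-13732 + (-67 + 2*6)) = √(-13732 + (-67 + 12)) = √(-13732 - 55) = √(-13787) = I*√13787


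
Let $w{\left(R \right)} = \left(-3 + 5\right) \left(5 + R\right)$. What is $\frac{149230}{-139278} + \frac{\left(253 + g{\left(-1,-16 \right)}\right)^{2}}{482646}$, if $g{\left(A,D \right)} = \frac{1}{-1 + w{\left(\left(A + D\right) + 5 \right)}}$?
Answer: $- \frac{1183404651941}{1260411929775} \approx -0.9389$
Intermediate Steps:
$w{\left(R \right)} = 10 + 2 R$ ($w{\left(R \right)} = 2 \left(5 + R\right) = 10 + 2 R$)
$g{\left(A,D \right)} = \frac{1}{19 + 2 A + 2 D}$ ($g{\left(A,D \right)} = \frac{1}{-1 + \left(10 + 2 \left(\left(A + D\right) + 5\right)\right)} = \frac{1}{-1 + \left(10 + 2 \left(5 + A + D\right)\right)} = \frac{1}{-1 + \left(10 + \left(10 + 2 A + 2 D\right)\right)} = \frac{1}{-1 + \left(20 + 2 A + 2 D\right)} = \frac{1}{19 + 2 A + 2 D}$)
$\frac{149230}{-139278} + \frac{\left(253 + g{\left(-1,-16 \right)}\right)^{2}}{482646} = \frac{149230}{-139278} + \frac{\left(253 + \frac{1}{19 + 2 \left(-1\right) + 2 \left(-16\right)}\right)^{2}}{482646} = 149230 \left(- \frac{1}{139278}\right) + \left(253 + \frac{1}{19 - 2 - 32}\right)^{2} \cdot \frac{1}{482646} = - \frac{74615}{69639} + \left(253 + \frac{1}{-15}\right)^{2} \cdot \frac{1}{482646} = - \frac{74615}{69639} + \left(253 - \frac{1}{15}\right)^{2} \cdot \frac{1}{482646} = - \frac{74615}{69639} + \left(\frac{3794}{15}\right)^{2} \cdot \frac{1}{482646} = - \frac{74615}{69639} + \frac{14394436}{225} \cdot \frac{1}{482646} = - \frac{74615}{69639} + \frac{7197218}{54297675} = - \frac{1183404651941}{1260411929775}$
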